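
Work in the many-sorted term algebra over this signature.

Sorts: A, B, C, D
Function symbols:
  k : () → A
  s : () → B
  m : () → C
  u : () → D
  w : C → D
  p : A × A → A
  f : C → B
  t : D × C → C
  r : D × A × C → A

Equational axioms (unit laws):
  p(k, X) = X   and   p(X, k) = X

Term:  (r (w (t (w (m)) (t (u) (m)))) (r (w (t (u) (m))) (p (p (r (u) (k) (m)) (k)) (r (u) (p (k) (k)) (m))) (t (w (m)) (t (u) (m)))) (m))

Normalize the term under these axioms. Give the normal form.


1. (r (w (t (w (m)) (t (u) (m)))) (r (w (t (u) (m))) (p (p (r (u) (k) (m)) (k)) (r (u) (p (k) (k)) (m))) (t (w (m)) (t (u) (m)))) (m))  →  (r (w (t (w (m)) (t (u) (m)))) (r (w (t (u) (m))) (p (r (u) (k) (m)) (r (u) (p (k) (k)) (m))) (t (w (m)) (t (u) (m)))) (m))
2. (r (w (t (w (m)) (t (u) (m)))) (r (w (t (u) (m))) (p (r (u) (k) (m)) (r (u) (p (k) (k)) (m))) (t (w (m)) (t (u) (m)))) (m))  →  (r (w (t (w (m)) (t (u) (m)))) (r (w (t (u) (m))) (p (r (u) (k) (m)) (r (u) (k) (m))) (t (w (m)) (t (u) (m)))) (m))

normal form = (r (w (t (w (m)) (t (u) (m)))) (r (w (t (u) (m))) (p (r (u) (k) (m)) (r (u) (k) (m))) (t (w (m)) (t (u) (m)))) (m))


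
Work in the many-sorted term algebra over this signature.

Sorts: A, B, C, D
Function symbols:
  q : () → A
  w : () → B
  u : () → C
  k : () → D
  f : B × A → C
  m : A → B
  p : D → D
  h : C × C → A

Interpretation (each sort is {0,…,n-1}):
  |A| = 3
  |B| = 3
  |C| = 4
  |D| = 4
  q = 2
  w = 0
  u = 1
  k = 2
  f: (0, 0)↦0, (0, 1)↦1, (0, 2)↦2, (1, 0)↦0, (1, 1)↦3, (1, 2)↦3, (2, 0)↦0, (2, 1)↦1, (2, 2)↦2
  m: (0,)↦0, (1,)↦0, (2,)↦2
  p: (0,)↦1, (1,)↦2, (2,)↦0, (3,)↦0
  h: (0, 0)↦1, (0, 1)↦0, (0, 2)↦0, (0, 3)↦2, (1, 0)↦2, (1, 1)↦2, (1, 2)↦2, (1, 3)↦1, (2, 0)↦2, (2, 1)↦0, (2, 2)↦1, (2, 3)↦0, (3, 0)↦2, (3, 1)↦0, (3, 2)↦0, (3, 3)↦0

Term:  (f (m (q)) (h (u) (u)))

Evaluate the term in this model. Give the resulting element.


  q = 2
  (m (q)) = m(2,) = 2
  u = 1
  u = 1
  (h (u) (u)) = h(1, 1) = 2
  (f (m (q)) (h (u) (u))) = f(2, 2) = 2

value = 2


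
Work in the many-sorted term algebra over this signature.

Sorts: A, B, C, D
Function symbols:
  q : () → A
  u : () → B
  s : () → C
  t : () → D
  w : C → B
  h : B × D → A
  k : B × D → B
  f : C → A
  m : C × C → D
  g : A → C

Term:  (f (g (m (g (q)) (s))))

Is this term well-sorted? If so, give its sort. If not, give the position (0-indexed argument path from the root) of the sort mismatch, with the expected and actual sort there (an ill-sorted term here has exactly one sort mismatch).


ill-sorted at position [0, 0]: expected A, got D

        (q) : A
      (g (q)) : C
      (s) : C
    (m (g (q)) (s)) : D
  (g (m (g (q)) (s))) : ✗ arg 0 at [0, 0] has sort D, expected A


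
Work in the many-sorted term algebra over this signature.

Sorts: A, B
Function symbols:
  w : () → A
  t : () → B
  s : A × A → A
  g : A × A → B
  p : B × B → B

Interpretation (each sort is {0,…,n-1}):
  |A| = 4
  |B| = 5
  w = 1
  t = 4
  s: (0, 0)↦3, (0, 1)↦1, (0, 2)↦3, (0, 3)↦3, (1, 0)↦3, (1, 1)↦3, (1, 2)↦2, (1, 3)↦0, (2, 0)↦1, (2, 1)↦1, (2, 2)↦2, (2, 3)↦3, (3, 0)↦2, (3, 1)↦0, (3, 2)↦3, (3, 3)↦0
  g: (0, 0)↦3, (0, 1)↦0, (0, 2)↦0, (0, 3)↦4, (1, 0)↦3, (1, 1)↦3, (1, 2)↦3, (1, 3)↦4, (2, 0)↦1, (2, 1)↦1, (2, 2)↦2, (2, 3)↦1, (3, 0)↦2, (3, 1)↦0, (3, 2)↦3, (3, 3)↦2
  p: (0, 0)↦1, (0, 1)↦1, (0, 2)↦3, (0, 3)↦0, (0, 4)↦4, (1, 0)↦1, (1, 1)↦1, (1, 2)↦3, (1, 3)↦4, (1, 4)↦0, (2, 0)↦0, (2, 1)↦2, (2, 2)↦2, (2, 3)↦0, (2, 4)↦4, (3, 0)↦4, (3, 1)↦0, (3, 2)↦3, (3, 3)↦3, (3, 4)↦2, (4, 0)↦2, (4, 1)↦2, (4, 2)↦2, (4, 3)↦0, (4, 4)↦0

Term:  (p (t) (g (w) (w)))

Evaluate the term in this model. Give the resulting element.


value = 0

  t = 4
  w = 1
  w = 1
  (g (w) (w)) = g(1, 1) = 3
  (p (t) (g (w) (w))) = p(4, 3) = 0


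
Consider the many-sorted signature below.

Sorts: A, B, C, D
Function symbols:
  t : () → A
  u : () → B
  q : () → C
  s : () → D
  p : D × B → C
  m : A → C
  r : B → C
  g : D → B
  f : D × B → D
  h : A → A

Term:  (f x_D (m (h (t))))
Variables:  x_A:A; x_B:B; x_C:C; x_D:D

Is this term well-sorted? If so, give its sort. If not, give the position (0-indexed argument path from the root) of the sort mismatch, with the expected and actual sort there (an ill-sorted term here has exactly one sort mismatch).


ill-sorted at position [1]: expected B, got C

  x_D : D
      (t) : A
    (h (t)) : A
  (m (h (t))) : C
(f x_D (m (h (t)))) : ✗ arg 1 at [1] has sort C, expected B


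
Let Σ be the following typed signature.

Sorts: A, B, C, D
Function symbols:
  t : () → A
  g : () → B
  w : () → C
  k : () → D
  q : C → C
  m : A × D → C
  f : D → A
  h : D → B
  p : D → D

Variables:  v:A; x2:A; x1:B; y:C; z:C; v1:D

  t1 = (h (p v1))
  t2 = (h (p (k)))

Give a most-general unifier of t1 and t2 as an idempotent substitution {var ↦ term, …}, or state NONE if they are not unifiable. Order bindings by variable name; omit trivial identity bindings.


{v1 ↦ (k)}


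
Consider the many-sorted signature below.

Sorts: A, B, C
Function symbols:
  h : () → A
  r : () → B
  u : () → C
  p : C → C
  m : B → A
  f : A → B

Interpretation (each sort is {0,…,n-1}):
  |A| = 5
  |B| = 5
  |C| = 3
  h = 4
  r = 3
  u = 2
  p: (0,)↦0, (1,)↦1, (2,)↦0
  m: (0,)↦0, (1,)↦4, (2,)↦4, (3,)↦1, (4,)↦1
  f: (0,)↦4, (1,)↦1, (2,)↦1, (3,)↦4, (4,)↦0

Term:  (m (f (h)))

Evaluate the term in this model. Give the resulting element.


value = 0

  h = 4
  (f (h)) = f(4,) = 0
  (m (f (h))) = m(0,) = 0


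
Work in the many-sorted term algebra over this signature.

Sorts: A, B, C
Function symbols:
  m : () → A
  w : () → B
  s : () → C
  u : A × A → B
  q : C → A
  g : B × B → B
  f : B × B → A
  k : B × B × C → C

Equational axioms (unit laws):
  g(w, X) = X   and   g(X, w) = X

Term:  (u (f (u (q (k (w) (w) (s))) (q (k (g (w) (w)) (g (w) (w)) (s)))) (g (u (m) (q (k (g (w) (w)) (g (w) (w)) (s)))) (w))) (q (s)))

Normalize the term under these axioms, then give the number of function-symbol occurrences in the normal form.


size = 22

1. (u (f (u (q (k (w) (w) (s))) (q (k (g (w) (w)) (g (w) (w)) (s)))) (g (u (m) (q (k (g (w) (w)) (g (w) (w)) (s)))) (w))) (q (s)))  →  (u (f (u (q (k (w) (w) (s))) (q (k (w) (g (w) (w)) (s)))) (g (u (m) (q (k (g (w) (w)) (g (w) (w)) (s)))) (w))) (q (s)))
2. (u (f (u (q (k (w) (w) (s))) (q (k (w) (g (w) (w)) (s)))) (g (u (m) (q (k (g (w) (w)) (g (w) (w)) (s)))) (w))) (q (s)))  →  (u (f (u (q (k (w) (w) (s))) (q (k (w) (w) (s)))) (g (u (m) (q (k (g (w) (w)) (g (w) (w)) (s)))) (w))) (q (s)))
3. (u (f (u (q (k (w) (w) (s))) (q (k (w) (w) (s)))) (g (u (m) (q (k (g (w) (w)) (g (w) (w)) (s)))) (w))) (q (s)))  →  (u (f (u (q (k (w) (w) (s))) (q (k (w) (w) (s)))) (u (m) (q (k (g (w) (w)) (g (w) (w)) (s))))) (q (s)))
4. (u (f (u (q (k (w) (w) (s))) (q (k (w) (w) (s)))) (u (m) (q (k (g (w) (w)) (g (w) (w)) (s))))) (q (s)))  →  (u (f (u (q (k (w) (w) (s))) (q (k (w) (w) (s)))) (u (m) (q (k (w) (g (w) (w)) (s))))) (q (s)))
5. (u (f (u (q (k (w) (w) (s))) (q (k (w) (w) (s)))) (u (m) (q (k (w) (g (w) (w)) (s))))) (q (s)))  →  (u (f (u (q (k (w) (w) (s))) (q (k (w) (w) (s)))) (u (m) (q (k (w) (w) (s))))) (q (s)))
normal form: (u (f (u (q (k (w) (w) (s))) (q (k (w) (w) (s)))) (u (m) (q (k (w) (w) (s))))) (q (s)))


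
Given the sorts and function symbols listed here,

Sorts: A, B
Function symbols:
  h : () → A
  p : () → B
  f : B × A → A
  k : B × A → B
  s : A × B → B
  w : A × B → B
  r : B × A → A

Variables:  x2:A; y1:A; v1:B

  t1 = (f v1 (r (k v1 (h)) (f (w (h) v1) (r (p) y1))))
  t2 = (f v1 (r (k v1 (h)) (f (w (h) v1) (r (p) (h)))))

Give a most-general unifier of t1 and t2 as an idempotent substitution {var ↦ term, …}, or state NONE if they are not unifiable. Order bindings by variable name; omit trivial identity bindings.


{y1 ↦ (h)}


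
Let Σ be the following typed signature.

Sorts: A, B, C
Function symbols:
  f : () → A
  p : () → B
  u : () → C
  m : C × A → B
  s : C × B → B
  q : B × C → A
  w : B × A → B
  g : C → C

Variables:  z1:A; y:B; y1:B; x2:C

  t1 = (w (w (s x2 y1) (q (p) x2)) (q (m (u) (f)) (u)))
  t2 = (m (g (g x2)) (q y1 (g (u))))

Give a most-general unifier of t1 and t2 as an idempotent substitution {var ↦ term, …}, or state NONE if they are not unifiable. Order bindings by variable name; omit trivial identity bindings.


NONE (not unifiable)

head clash or occurs-check failure — not unifiable


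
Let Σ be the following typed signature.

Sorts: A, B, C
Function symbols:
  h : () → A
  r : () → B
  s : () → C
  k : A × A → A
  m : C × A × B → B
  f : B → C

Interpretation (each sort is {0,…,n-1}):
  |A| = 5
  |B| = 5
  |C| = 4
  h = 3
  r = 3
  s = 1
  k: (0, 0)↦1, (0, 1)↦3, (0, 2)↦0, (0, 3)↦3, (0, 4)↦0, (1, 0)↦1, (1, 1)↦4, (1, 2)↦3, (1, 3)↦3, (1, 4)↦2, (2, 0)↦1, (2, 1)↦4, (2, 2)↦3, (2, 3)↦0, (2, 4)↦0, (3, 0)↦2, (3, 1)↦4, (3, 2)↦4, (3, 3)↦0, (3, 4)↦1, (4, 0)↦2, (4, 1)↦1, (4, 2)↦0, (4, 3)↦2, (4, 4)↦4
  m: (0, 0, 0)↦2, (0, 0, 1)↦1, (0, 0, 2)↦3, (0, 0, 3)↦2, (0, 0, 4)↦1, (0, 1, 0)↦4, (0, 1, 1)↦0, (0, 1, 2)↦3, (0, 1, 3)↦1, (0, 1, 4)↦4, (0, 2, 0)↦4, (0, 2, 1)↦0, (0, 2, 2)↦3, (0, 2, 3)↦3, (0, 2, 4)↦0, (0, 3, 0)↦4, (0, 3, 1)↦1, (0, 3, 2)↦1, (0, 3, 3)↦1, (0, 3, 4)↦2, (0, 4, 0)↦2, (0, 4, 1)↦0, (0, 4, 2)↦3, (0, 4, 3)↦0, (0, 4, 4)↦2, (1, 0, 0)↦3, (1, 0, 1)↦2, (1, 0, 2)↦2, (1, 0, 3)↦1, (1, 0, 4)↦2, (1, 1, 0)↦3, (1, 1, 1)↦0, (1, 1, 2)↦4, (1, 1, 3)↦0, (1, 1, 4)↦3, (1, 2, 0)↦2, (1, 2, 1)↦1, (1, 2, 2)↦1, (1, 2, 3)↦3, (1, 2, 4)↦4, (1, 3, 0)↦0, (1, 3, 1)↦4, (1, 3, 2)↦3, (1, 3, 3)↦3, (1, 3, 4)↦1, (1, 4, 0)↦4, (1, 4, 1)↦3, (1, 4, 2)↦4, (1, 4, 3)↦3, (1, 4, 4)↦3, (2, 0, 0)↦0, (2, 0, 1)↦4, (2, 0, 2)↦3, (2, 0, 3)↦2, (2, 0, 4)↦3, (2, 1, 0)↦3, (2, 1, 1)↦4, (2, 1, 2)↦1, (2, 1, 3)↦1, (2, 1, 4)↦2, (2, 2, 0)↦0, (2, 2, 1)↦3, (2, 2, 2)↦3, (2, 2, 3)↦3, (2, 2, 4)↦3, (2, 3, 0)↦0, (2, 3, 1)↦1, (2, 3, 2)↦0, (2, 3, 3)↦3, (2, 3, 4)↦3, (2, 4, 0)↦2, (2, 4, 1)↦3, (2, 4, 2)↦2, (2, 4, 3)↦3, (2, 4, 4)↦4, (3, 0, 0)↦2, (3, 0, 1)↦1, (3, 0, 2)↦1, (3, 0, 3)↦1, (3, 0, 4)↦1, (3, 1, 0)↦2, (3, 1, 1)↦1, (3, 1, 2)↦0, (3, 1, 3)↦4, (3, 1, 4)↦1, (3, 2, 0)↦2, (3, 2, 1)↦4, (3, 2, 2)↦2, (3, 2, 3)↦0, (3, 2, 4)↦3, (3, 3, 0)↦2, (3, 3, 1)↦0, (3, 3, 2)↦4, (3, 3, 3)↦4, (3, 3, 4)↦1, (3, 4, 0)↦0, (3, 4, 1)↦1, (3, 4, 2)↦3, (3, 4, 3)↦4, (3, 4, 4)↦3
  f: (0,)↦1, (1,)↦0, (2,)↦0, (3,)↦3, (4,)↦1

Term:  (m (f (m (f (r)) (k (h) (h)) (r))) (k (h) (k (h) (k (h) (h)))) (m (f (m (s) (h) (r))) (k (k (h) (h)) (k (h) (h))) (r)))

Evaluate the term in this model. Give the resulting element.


  r = 3
  (f (r)) = f(3,) = 3
  h = 3
  h = 3
  (k (h) (h)) = k(3, 3) = 0
  r = 3
  (m (f (r)) (k (h) (h)) (r)) = m(3, 0, 3) = 1
  (f (m (f (r)) (k (h) (h)) (r))) = f(1,) = 0
  h = 3
  h = 3
  h = 3
  h = 3
  (k (h) (h)) = k(3, 3) = 0
  (k (h) (k (h) (h))) = k(3, 0) = 2
  (k (h) (k (h) (k (h) (h)))) = k(3, 2) = 4
  s = 1
  h = 3
  r = 3
  (m (s) (h) (r)) = m(1, 3, 3) = 3
  (f (m (s) (h) (r))) = f(3,) = 3
  h = 3
  h = 3
  (k (h) (h)) = k(3, 3) = 0
  h = 3
  h = 3
  (k (h) (h)) = k(3, 3) = 0
  (k (k (h) (h)) (k (h) (h))) = k(0, 0) = 1
  r = 3
  (m (f (m (s) (h) (r))) (k (k (h) (h)) (k (h) (h))) (r)) = m(3, 1, 3) = 4
  (m (f (m (f (r)) (k (h) (h)) (r))) (k (h) (k (h) (k (h) (h)))) (m (f (m (s) (h) (r))) (k (k (h) (h)) (k (h) (h))) (r))) = m(0, 4, 4) = 2

value = 2


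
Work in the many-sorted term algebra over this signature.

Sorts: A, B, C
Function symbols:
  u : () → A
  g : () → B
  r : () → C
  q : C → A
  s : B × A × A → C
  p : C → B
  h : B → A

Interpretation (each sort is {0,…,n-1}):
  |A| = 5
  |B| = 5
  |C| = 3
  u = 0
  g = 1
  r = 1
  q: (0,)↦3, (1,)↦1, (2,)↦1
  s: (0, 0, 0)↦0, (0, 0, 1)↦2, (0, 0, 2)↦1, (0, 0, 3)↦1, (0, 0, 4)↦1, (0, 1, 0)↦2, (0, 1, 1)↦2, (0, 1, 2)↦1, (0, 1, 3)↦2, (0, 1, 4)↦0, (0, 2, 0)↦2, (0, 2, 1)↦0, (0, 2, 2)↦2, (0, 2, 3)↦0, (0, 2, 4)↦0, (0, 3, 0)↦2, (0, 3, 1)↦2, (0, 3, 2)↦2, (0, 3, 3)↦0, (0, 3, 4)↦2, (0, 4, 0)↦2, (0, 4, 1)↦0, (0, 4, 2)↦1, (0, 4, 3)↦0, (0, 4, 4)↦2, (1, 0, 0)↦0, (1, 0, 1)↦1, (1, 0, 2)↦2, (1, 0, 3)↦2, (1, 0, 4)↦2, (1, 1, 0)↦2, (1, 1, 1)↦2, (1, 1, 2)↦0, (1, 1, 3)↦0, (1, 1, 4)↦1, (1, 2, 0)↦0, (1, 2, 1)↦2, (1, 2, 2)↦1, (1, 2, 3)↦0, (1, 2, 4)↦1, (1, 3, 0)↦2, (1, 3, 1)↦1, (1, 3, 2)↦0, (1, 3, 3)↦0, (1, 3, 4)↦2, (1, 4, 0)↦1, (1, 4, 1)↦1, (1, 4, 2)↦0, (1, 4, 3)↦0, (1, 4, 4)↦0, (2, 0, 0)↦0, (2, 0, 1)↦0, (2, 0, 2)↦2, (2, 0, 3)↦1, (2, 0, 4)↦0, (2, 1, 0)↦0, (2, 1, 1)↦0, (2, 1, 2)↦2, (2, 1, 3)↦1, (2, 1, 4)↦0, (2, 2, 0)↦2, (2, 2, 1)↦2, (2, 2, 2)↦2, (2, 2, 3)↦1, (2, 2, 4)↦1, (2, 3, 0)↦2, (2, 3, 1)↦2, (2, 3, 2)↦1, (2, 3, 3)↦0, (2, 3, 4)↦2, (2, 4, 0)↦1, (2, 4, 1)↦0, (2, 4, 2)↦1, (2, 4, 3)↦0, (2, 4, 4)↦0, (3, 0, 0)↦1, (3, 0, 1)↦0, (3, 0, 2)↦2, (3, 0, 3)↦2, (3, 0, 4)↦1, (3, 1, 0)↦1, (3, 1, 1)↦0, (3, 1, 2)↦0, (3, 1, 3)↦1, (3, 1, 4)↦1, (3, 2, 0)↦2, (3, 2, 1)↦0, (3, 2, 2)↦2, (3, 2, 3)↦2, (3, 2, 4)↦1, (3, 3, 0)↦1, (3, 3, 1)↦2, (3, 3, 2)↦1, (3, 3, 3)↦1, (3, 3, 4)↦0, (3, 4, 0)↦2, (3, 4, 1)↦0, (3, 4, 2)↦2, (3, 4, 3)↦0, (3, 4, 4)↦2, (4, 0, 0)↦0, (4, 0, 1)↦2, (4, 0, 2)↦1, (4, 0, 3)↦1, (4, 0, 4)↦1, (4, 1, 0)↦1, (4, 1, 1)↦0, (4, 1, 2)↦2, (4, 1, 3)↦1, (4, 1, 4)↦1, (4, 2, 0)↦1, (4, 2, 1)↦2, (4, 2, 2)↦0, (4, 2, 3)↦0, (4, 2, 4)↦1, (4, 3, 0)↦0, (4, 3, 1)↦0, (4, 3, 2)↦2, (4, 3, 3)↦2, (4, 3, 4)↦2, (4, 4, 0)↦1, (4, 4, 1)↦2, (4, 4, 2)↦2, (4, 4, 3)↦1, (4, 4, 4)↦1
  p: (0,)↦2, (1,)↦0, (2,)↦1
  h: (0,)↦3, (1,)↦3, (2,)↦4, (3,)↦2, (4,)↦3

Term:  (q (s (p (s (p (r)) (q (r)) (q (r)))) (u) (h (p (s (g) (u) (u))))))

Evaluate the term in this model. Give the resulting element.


value = 1

  r = 1
  (p (r)) = p(1,) = 0
  r = 1
  (q (r)) = q(1,) = 1
  r = 1
  (q (r)) = q(1,) = 1
  (s (p (r)) (q (r)) (q (r))) = s(0, 1, 1) = 2
  (p (s (p (r)) (q (r)) (q (r)))) = p(2,) = 1
  u = 0
  g = 1
  u = 0
  u = 0
  (s (g) (u) (u)) = s(1, 0, 0) = 0
  (p (s (g) (u) (u))) = p(0,) = 2
  (h (p (s (g) (u) (u)))) = h(2,) = 4
  (s (p (s (p (r)) (q (r)) (q (r)))) (u) (h (p (s (g) (u) (u))))) = s(1, 0, 4) = 2
  (q (s (p (s (p (r)) (q (r)) (q (r)))) (u) (h (p (s (g) (u) (u)))))) = q(2,) = 1


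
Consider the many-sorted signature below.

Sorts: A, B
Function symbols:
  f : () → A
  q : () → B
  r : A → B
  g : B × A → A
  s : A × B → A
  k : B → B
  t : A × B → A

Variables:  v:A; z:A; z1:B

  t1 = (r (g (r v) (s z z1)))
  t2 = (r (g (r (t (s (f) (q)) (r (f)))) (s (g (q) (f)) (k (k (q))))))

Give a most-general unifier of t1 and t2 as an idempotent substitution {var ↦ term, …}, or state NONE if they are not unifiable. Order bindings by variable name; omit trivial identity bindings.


{v ↦ (t (s (f) (q)) (r (f))), z ↦ (g (q) (f)), z1 ↦ (k (k (q)))}


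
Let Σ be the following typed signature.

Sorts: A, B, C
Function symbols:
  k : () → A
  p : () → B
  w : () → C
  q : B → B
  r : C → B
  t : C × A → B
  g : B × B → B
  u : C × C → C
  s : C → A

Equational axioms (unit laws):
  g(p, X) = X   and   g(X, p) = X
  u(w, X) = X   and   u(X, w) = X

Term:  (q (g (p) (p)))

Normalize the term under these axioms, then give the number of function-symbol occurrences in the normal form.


1. (q (g (p) (p)))  →  (q (p))
normal form: (q (p))

size = 2


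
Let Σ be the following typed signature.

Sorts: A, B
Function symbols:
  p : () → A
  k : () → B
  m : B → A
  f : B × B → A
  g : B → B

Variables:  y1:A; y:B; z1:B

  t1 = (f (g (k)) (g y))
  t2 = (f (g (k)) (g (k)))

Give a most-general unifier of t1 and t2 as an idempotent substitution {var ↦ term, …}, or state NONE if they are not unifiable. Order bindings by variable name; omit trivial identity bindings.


{y ↦ (k)}


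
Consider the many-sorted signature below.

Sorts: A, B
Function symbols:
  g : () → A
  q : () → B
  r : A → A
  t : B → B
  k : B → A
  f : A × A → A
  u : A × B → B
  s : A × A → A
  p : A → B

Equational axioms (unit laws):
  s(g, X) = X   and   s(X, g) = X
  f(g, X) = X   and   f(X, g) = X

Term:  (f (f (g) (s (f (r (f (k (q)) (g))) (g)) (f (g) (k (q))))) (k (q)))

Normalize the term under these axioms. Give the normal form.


1. (f (f (g) (s (f (r (f (k (q)) (g))) (g)) (f (g) (k (q))))) (k (q)))  →  (f (s (f (r (f (k (q)) (g))) (g)) (f (g) (k (q)))) (k (q)))
2. (f (s (f (r (f (k (q)) (g))) (g)) (f (g) (k (q)))) (k (q)))  →  (f (s (r (f (k (q)) (g))) (f (g) (k (q)))) (k (q)))
3. (f (s (r (f (k (q)) (g))) (f (g) (k (q)))) (k (q)))  →  (f (s (r (k (q))) (f (g) (k (q)))) (k (q)))
4. (f (s (r (k (q))) (f (g) (k (q)))) (k (q)))  →  (f (s (r (k (q))) (k (q))) (k (q)))

normal form = (f (s (r (k (q))) (k (q))) (k (q)))


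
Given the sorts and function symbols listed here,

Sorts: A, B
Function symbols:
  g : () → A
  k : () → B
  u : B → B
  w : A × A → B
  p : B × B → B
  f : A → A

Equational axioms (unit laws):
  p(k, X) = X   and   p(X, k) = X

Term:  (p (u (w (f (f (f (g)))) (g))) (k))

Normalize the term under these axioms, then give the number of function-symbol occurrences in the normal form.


size = 7

1. (p (u (w (f (f (f (g)))) (g))) (k))  →  (u (w (f (f (f (g)))) (g)))
normal form: (u (w (f (f (f (g)))) (g)))


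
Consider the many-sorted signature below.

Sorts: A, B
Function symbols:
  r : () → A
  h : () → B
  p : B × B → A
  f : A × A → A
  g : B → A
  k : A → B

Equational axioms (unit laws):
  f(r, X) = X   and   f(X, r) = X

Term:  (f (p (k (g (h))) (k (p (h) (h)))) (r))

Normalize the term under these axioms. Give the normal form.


1. (f (p (k (g (h))) (k (p (h) (h)))) (r))  →  (p (k (g (h))) (k (p (h) (h))))

normal form = (p (k (g (h))) (k (p (h) (h))))


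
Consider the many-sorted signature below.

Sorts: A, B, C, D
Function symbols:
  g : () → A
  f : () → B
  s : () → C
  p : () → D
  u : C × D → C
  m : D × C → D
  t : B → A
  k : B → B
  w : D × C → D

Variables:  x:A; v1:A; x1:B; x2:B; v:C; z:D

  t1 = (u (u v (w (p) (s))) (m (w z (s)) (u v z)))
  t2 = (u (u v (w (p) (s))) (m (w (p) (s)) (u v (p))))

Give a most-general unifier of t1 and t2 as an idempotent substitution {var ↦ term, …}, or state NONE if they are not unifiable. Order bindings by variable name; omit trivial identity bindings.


{z ↦ (p)}


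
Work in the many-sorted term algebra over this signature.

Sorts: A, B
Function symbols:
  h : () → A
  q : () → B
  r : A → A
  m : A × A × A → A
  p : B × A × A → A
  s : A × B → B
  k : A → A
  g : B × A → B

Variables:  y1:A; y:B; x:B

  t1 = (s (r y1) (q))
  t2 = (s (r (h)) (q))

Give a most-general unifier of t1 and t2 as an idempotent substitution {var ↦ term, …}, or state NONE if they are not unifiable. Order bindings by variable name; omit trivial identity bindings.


{y1 ↦ (h)}


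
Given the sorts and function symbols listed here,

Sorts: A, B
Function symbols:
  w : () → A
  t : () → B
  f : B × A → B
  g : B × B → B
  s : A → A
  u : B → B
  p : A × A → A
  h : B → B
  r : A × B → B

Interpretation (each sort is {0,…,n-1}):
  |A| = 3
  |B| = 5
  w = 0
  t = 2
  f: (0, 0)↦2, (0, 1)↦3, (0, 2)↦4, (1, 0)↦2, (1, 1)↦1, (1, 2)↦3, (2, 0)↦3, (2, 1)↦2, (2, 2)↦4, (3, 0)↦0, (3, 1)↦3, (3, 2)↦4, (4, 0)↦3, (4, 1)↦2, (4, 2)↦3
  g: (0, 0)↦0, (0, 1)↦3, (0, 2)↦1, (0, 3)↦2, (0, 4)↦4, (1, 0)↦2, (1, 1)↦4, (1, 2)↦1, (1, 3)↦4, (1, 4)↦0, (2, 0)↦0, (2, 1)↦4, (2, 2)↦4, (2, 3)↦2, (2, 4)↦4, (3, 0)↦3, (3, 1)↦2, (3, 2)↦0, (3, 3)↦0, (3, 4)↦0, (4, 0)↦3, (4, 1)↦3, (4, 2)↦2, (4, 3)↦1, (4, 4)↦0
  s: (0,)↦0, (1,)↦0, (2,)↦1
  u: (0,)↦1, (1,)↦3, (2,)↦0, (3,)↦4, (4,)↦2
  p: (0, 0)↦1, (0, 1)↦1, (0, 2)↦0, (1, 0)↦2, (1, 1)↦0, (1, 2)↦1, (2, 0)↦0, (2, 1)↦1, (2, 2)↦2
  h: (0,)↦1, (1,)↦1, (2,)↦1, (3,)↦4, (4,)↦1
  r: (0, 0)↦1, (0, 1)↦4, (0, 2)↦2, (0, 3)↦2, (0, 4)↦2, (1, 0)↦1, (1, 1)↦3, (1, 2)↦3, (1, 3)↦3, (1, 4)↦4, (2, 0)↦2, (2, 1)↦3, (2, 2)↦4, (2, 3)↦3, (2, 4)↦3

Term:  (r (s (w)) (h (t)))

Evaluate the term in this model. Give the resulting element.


value = 4

  w = 0
  (s (w)) = s(0,) = 0
  t = 2
  (h (t)) = h(2,) = 1
  (r (s (w)) (h (t))) = r(0, 1) = 4


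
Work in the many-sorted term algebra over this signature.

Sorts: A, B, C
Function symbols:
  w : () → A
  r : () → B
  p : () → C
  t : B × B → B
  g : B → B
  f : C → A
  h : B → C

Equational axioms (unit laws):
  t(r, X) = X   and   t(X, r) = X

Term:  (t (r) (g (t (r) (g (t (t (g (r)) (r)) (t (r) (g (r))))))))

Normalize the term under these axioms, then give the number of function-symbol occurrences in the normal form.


1. (t (r) (g (t (r) (g (t (t (g (r)) (r)) (t (r) (g (r))))))))  →  (g (t (r) (g (t (t (g (r)) (r)) (t (r) (g (r)))))))
2. (g (t (r) (g (t (t (g (r)) (r)) (t (r) (g (r)))))))  →  (g (g (t (t (g (r)) (r)) (t (r) (g (r))))))
3. (g (g (t (t (g (r)) (r)) (t (r) (g (r))))))  →  (g (g (t (g (r)) (t (r) (g (r))))))
4. (g (g (t (g (r)) (t (r) (g (r))))))  →  (g (g (t (g (r)) (g (r)))))
normal form: (g (g (t (g (r)) (g (r)))))

size = 7


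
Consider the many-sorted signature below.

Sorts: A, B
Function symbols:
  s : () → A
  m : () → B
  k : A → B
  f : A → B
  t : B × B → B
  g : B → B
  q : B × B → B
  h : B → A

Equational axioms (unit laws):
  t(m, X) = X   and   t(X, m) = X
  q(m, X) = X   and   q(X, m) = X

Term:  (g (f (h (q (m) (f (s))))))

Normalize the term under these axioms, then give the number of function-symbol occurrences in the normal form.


size = 5

1. (g (f (h (q (m) (f (s))))))  →  (g (f (h (f (s)))))
normal form: (g (f (h (f (s)))))


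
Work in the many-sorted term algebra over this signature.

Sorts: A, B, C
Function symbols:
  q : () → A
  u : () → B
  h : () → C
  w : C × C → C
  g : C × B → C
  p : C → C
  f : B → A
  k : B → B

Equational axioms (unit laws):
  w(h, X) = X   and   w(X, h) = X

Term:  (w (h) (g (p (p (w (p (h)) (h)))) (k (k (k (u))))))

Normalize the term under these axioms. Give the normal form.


normal form = (g (p (p (p (h)))) (k (k (k (u)))))

1. (w (h) (g (p (p (w (p (h)) (h)))) (k (k (k (u))))))  →  (g (p (p (w (p (h)) (h)))) (k (k (k (u)))))
2. (g (p (p (w (p (h)) (h)))) (k (k (k (u)))))  →  (g (p (p (p (h)))) (k (k (k (u)))))


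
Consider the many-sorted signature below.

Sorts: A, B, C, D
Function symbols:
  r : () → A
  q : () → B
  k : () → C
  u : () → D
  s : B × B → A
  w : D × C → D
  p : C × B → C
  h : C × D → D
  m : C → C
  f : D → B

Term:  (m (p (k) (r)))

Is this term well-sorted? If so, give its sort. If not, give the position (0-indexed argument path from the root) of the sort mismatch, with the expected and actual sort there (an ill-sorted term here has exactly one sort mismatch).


ill-sorted at position [0, 1]: expected B, got A

    (k) : C
    (r) : A
  (p (k) (r)) : ✗ arg 1 at [0, 1] has sort A, expected B


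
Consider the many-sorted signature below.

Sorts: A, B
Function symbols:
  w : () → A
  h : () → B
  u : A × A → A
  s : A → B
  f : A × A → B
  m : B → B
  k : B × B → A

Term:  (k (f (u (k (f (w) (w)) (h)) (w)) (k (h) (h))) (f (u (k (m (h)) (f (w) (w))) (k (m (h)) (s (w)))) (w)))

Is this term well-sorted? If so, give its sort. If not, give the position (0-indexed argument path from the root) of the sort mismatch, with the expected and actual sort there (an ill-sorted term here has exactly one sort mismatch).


well-sorted; sort = A

          (w) : A
          (w) : A
        (f (w) (w)) : B
        (h) : B
      (k (f (w) (w)) (h)) : A
      (w) : A
    (u (k (f (w) (w)) (h)) (w)) : A
      (h) : B
      (h) : B
    (k (h) (h)) : A
  (f (u (k (f (w) (w)) (h)) (w)) (k (h) (h))) : B
          (h) : B
        (m (h)) : B
          (w) : A
          (w) : A
        (f (w) (w)) : B
      (k (m (h)) (f (w) (w))) : A
          (h) : B
        (m (h)) : B
          (w) : A
        (s (w)) : B
      (k (m (h)) (s (w))) : A
    (u (k (m (h)) (f (w) (w))) (k (m (h)) (s (w)))) : A
    (w) : A
  (f (u (k (m (h)) (f (w) (w))) (k (m (h)) (s (w)))) (w)) : B
(k (f (u (k (f (w) (w)) (h)) (w)) (k (h) (h))) (f (u (k (m (h)) (f (w) (w))) (k (m (h)) (s (w)))) (w))) : A


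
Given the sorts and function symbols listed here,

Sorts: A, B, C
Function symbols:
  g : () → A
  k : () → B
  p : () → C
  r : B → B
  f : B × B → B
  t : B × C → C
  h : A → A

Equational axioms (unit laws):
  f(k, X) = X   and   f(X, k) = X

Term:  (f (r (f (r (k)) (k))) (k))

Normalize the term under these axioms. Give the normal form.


1. (f (r (f (r (k)) (k))) (k))  →  (r (f (r (k)) (k)))
2. (r (f (r (k)) (k)))  →  (r (r (k)))

normal form = (r (r (k)))


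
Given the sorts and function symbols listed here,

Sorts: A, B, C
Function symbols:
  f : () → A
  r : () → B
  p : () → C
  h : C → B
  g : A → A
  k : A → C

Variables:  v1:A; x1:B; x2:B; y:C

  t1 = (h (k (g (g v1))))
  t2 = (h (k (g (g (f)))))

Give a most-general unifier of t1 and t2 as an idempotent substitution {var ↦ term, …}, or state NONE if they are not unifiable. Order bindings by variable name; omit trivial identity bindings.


{v1 ↦ (f)}


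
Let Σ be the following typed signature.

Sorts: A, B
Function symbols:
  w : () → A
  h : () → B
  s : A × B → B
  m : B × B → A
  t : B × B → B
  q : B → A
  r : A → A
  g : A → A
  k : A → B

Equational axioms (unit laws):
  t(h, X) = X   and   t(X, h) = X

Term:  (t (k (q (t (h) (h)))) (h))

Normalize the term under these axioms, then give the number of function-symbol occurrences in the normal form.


1. (t (k (q (t (h) (h)))) (h))  →  (k (q (t (h) (h))))
2. (k (q (t (h) (h))))  →  (k (q (h)))
normal form: (k (q (h)))

size = 3


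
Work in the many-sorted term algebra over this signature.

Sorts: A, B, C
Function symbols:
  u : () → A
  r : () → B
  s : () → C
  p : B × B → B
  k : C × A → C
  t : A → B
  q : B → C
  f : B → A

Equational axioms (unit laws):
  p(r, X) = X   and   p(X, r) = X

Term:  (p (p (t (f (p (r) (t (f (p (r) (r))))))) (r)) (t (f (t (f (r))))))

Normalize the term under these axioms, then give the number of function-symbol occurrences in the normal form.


1. (p (p (t (f (p (r) (t (f (p (r) (r))))))) (r)) (t (f (t (f (r))))))  →  (p (t (f (p (r) (t (f (p (r) (r))))))) (t (f (t (f (r))))))
2. (p (t (f (p (r) (t (f (p (r) (r))))))) (t (f (t (f (r))))))  →  (p (t (f (t (f (p (r) (r)))))) (t (f (t (f (r))))))
3. (p (t (f (t (f (p (r) (r)))))) (t (f (t (f (r))))))  →  (p (t (f (t (f (r))))) (t (f (t (f (r))))))
normal form: (p (t (f (t (f (r))))) (t (f (t (f (r))))))

size = 11


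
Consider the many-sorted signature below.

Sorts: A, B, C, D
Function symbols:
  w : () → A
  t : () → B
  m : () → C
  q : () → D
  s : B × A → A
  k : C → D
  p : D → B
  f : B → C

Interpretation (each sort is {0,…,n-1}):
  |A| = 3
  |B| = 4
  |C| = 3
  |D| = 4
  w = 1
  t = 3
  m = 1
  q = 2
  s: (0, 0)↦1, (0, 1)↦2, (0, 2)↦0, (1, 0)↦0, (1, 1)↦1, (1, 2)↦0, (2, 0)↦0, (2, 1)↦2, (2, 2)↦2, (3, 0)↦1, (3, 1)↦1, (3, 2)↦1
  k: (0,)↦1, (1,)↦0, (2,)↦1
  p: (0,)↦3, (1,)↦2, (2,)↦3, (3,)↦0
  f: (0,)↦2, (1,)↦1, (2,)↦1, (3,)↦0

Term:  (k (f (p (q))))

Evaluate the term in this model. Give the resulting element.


value = 1

  q = 2
  (p (q)) = p(2,) = 3
  (f (p (q))) = f(3,) = 0
  (k (f (p (q)))) = k(0,) = 1


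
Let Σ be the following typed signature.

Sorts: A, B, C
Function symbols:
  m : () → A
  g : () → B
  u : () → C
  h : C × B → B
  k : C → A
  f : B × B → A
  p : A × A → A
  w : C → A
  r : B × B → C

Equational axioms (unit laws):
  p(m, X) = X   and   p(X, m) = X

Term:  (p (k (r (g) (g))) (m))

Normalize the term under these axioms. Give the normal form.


normal form = (k (r (g) (g)))

1. (p (k (r (g) (g))) (m))  →  (k (r (g) (g)))


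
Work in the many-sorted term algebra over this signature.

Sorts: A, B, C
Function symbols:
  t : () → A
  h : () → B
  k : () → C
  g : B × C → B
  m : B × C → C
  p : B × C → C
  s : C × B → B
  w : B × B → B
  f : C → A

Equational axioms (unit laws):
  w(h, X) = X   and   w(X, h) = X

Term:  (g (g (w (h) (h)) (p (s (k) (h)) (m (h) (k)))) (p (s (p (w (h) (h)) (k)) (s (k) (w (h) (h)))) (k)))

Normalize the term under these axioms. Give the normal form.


1. (g (g (w (h) (h)) (p (s (k) (h)) (m (h) (k)))) (p (s (p (w (h) (h)) (k)) (s (k) (w (h) (h)))) (k)))  →  (g (g (h) (p (s (k) (h)) (m (h) (k)))) (p (s (p (w (h) (h)) (k)) (s (k) (w (h) (h)))) (k)))
2. (g (g (h) (p (s (k) (h)) (m (h) (k)))) (p (s (p (w (h) (h)) (k)) (s (k) (w (h) (h)))) (k)))  →  (g (g (h) (p (s (k) (h)) (m (h) (k)))) (p (s (p (h) (k)) (s (k) (w (h) (h)))) (k)))
3. (g (g (h) (p (s (k) (h)) (m (h) (k)))) (p (s (p (h) (k)) (s (k) (w (h) (h)))) (k)))  →  (g (g (h) (p (s (k) (h)) (m (h) (k)))) (p (s (p (h) (k)) (s (k) (h))) (k)))

normal form = (g (g (h) (p (s (k) (h)) (m (h) (k)))) (p (s (p (h) (k)) (s (k) (h))) (k)))


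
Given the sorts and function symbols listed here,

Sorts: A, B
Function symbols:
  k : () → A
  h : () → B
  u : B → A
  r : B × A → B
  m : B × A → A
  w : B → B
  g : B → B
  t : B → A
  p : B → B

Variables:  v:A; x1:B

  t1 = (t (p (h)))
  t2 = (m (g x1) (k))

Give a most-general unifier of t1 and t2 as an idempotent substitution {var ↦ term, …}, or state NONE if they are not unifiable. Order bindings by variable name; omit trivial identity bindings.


head clash or occurs-check failure — not unifiable

NONE (not unifiable)


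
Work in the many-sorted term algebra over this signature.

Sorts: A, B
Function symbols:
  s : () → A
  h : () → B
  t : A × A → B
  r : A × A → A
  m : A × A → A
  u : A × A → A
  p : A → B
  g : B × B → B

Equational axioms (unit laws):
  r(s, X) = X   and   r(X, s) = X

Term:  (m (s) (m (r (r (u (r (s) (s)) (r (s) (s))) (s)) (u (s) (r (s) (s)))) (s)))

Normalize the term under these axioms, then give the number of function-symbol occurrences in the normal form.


1. (m (s) (m (r (r (u (r (s) (s)) (r (s) (s))) (s)) (u (s) (r (s) (s)))) (s)))  →  (m (s) (m (r (u (r (s) (s)) (r (s) (s))) (u (s) (r (s) (s)))) (s)))
2. (m (s) (m (r (u (r (s) (s)) (r (s) (s))) (u (s) (r (s) (s)))) (s)))  →  (m (s) (m (r (u (s) (r (s) (s))) (u (s) (r (s) (s)))) (s)))
3. (m (s) (m (r (u (s) (r (s) (s))) (u (s) (r (s) (s)))) (s)))  →  (m (s) (m (r (u (s) (s)) (u (s) (r (s) (s)))) (s)))
4. (m (s) (m (r (u (s) (s)) (u (s) (r (s) (s)))) (s)))  →  (m (s) (m (r (u (s) (s)) (u (s) (s))) (s)))
normal form: (m (s) (m (r (u (s) (s)) (u (s) (s))) (s)))

size = 11


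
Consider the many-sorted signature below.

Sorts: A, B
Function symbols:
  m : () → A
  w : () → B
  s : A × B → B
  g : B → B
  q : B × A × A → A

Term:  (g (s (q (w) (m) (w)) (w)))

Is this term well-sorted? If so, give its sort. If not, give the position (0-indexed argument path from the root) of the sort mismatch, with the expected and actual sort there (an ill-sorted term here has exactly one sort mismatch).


ill-sorted at position [0, 0, 2]: expected A, got B

      (w) : B
      (m) : A
      (w) : B
    (q (w) (m) (w)) : ✗ arg 2 at [0, 0, 2] has sort B, expected A
    (w) : B


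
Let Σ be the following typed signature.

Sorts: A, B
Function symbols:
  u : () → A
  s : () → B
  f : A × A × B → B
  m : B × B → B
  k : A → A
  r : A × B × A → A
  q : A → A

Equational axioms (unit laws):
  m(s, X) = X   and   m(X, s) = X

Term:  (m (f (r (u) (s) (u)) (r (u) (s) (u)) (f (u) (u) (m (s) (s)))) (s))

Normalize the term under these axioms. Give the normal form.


1. (m (f (r (u) (s) (u)) (r (u) (s) (u)) (f (u) (u) (m (s) (s)))) (s))  →  (f (r (u) (s) (u)) (r (u) (s) (u)) (f (u) (u) (m (s) (s))))
2. (f (r (u) (s) (u)) (r (u) (s) (u)) (f (u) (u) (m (s) (s))))  →  (f (r (u) (s) (u)) (r (u) (s) (u)) (f (u) (u) (s)))

normal form = (f (r (u) (s) (u)) (r (u) (s) (u)) (f (u) (u) (s)))


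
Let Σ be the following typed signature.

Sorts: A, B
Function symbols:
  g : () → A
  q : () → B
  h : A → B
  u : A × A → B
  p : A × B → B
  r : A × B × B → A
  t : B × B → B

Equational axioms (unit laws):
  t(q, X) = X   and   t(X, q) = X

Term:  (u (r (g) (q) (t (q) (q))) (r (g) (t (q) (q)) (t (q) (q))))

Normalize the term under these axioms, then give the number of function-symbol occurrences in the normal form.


size = 9

1. (u (r (g) (q) (t (q) (q))) (r (g) (t (q) (q)) (t (q) (q))))  →  (u (r (g) (q) (q)) (r (g) (t (q) (q)) (t (q) (q))))
2. (u (r (g) (q) (q)) (r (g) (t (q) (q)) (t (q) (q))))  →  (u (r (g) (q) (q)) (r (g) (q) (t (q) (q))))
3. (u (r (g) (q) (q)) (r (g) (q) (t (q) (q))))  →  (u (r (g) (q) (q)) (r (g) (q) (q)))
normal form: (u (r (g) (q) (q)) (r (g) (q) (q)))


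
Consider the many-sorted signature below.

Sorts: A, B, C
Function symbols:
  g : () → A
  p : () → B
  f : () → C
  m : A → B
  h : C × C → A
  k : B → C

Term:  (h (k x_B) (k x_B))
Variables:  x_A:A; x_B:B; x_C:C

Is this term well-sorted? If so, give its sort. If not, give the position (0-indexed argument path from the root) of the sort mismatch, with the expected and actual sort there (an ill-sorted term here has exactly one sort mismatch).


well-sorted; sort = A

    x_B : B
  (k x_B) : C
    x_B : B
  (k x_B) : C
(h (k x_B) (k x_B)) : A


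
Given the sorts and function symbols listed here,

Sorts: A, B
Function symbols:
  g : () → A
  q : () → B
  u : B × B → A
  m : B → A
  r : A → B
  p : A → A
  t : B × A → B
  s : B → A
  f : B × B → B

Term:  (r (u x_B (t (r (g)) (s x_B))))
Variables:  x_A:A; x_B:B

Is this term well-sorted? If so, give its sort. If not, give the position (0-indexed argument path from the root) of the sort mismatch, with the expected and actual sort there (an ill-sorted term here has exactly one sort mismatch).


    x_B : B
        (g) : A
      (r (g)) : B
        x_B : B
      (s x_B) : A
    (t (r (g)) (s x_B)) : B
  (u x_B (t (r (g)) (s x_B))) : A
(r (u x_B (t (r (g)) (s x_B)))) : B

well-sorted; sort = B


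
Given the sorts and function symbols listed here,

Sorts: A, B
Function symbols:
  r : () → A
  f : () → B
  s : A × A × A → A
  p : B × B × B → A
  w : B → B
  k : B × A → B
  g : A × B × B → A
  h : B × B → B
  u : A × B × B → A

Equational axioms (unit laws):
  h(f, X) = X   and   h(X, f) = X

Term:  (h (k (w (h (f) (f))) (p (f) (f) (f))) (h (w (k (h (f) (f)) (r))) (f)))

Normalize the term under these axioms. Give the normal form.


1. (h (k (w (h (f) (f))) (p (f) (f) (f))) (h (w (k (h (f) (f)) (r))) (f)))  →  (h (k (w (f)) (p (f) (f) (f))) (h (w (k (h (f) (f)) (r))) (f)))
2. (h (k (w (f)) (p (f) (f) (f))) (h (w (k (h (f) (f)) (r))) (f)))  →  (h (k (w (f)) (p (f) (f) (f))) (w (k (h (f) (f)) (r))))
3. (h (k (w (f)) (p (f) (f) (f))) (w (k (h (f) (f)) (r))))  →  (h (k (w (f)) (p (f) (f) (f))) (w (k (f) (r))))

normal form = (h (k (w (f)) (p (f) (f) (f))) (w (k (f) (r))))


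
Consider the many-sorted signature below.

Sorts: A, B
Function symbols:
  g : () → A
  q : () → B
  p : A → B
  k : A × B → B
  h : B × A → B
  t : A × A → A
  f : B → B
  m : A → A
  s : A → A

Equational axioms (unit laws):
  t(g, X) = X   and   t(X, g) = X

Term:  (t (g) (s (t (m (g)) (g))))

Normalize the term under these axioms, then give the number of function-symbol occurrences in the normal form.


size = 3

1. (t (g) (s (t (m (g)) (g))))  →  (s (t (m (g)) (g)))
2. (s (t (m (g)) (g)))  →  (s (m (g)))
normal form: (s (m (g)))


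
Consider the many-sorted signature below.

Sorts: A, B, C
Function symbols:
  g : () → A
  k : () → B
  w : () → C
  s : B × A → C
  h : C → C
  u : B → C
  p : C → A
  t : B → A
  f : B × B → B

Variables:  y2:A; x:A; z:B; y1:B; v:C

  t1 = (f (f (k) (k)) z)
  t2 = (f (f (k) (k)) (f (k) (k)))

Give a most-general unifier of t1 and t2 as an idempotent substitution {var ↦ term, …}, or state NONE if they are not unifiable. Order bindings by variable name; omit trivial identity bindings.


{z ↦ (f (k) (k))}


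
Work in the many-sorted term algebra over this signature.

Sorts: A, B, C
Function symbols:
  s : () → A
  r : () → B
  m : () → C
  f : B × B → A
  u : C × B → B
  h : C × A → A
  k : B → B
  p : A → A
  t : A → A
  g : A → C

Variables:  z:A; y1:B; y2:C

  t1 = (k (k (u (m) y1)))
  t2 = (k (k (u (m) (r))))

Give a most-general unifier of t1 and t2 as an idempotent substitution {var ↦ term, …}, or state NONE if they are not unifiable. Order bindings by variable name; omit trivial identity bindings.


{y1 ↦ (r)}


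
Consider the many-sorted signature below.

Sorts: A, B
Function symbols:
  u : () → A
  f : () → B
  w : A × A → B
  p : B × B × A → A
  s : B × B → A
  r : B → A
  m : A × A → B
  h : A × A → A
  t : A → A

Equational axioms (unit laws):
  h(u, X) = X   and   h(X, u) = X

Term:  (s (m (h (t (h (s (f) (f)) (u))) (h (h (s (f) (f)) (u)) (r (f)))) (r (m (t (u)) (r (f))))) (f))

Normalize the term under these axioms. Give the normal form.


normal form = (s (m (h (t (s (f) (f))) (h (s (f) (f)) (r (f)))) (r (m (t (u)) (r (f))))) (f))

1. (s (m (h (t (h (s (f) (f)) (u))) (h (h (s (f) (f)) (u)) (r (f)))) (r (m (t (u)) (r (f))))) (f))  →  (s (m (h (t (s (f) (f))) (h (h (s (f) (f)) (u)) (r (f)))) (r (m (t (u)) (r (f))))) (f))
2. (s (m (h (t (s (f) (f))) (h (h (s (f) (f)) (u)) (r (f)))) (r (m (t (u)) (r (f))))) (f))  →  (s (m (h (t (s (f) (f))) (h (s (f) (f)) (r (f)))) (r (m (t (u)) (r (f))))) (f))


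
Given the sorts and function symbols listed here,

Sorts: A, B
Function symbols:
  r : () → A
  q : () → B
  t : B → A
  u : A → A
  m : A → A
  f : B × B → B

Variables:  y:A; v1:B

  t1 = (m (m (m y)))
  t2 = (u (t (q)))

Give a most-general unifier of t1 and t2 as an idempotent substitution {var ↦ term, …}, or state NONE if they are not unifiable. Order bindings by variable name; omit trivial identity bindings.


head clash or occurs-check failure — not unifiable

NONE (not unifiable)


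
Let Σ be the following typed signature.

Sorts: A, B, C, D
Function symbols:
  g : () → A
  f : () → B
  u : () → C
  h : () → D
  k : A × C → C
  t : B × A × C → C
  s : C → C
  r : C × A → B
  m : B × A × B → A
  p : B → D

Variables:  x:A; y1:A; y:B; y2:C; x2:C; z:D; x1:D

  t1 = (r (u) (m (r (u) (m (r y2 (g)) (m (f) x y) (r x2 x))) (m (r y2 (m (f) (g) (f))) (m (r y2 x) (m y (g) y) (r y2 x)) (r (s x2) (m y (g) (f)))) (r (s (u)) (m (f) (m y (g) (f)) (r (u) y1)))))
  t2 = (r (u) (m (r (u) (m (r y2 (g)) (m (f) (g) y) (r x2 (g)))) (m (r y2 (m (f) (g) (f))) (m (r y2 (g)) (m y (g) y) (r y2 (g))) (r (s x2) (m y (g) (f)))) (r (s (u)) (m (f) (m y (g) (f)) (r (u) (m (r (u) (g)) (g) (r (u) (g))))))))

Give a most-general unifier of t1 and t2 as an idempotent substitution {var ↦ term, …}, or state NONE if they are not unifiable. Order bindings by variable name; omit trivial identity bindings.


{x ↦ (g), y1 ↦ (m (r (u) (g)) (g) (r (u) (g)))}


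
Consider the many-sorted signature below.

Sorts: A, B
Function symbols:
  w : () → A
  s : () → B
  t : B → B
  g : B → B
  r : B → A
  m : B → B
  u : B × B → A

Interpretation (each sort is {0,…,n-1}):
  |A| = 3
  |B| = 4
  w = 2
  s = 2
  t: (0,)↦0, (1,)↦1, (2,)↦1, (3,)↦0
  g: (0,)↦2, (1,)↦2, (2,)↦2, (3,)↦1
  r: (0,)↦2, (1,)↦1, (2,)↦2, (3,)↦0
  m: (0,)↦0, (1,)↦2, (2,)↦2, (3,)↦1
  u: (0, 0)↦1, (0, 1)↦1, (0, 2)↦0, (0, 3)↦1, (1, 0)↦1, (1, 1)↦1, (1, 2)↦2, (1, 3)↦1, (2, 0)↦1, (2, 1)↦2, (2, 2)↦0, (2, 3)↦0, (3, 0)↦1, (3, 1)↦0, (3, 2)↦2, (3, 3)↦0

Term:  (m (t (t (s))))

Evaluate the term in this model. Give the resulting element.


  s = 2
  (t (s)) = t(2,) = 1
  (t (t (s))) = t(1,) = 1
  (m (t (t (s)))) = m(1,) = 2

value = 2
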